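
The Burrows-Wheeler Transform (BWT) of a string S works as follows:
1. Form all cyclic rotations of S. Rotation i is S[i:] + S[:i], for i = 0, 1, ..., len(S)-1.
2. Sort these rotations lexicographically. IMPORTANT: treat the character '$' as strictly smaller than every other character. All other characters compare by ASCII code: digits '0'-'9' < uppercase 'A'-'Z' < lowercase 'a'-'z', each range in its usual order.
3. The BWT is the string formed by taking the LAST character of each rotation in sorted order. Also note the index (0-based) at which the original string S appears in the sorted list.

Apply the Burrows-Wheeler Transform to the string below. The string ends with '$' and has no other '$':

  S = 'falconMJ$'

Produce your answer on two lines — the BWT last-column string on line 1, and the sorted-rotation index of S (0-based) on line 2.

Answer: JMnfl$aoc
5

Derivation:
All 9 rotations (rotation i = S[i:]+S[:i]):
  rot[0] = falconMJ$
  rot[1] = alconMJ$f
  rot[2] = lconMJ$fa
  rot[3] = conMJ$fal
  rot[4] = onMJ$falc
  rot[5] = nMJ$falco
  rot[6] = MJ$falcon
  rot[7] = J$falconM
  rot[8] = $falconMJ
Sorted (with $ < everything):
  sorted[0] = $falconMJ  (last char: 'J')
  sorted[1] = J$falconM  (last char: 'M')
  sorted[2] = MJ$falcon  (last char: 'n')
  sorted[3] = alconMJ$f  (last char: 'f')
  sorted[4] = conMJ$fal  (last char: 'l')
  sorted[5] = falconMJ$  (last char: '$')
  sorted[6] = lconMJ$fa  (last char: 'a')
  sorted[7] = nMJ$falco  (last char: 'o')
  sorted[8] = onMJ$falc  (last char: 'c')
Last column: JMnfl$aoc
Original string S is at sorted index 5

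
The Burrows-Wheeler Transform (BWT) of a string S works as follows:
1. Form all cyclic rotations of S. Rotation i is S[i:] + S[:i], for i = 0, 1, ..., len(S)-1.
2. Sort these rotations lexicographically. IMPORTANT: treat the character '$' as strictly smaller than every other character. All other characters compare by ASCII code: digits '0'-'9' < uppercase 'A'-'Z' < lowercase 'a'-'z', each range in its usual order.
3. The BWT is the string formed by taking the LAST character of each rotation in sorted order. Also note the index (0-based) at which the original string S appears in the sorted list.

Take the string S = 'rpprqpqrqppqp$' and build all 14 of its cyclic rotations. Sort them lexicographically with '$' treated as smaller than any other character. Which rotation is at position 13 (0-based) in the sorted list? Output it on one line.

Answer: rqpqrqppqp$rpp

Derivation:
All 14 rotations (rotation i = S[i:]+S[:i]):
  rot[0] = rpprqpqrqppqp$
  rot[1] = pprqpqrqppqp$r
  rot[2] = prqpqrqppqp$rp
  rot[3] = rqpqrqppqp$rpp
  rot[4] = qpqrqppqp$rppr
  rot[5] = pqrqppqp$rpprq
  rot[6] = qrqppqp$rpprqp
  rot[7] = rqppqp$rpprqpq
  rot[8] = qppqp$rpprqpqr
  rot[9] = ppqp$rpprqpqrq
  rot[10] = pqp$rpprqpqrqp
  rot[11] = qp$rpprqpqrqpp
  rot[12] = p$rpprqpqrqppq
  rot[13] = $rpprqpqrqppqp
Sorted (with $ < everything):
  sorted[0] = $rpprqpqrqppqp
  sorted[1] = p$rpprqpqrqppq
  sorted[2] = ppqp$rpprqpqrq
  sorted[3] = pprqpqrqppqp$r
  sorted[4] = pqp$rpprqpqrqp
  sorted[5] = pqrqppqp$rpprq
  sorted[6] = prqpqrqppqp$rp
  sorted[7] = qp$rpprqpqrqpp
  sorted[8] = qppqp$rpprqpqr
  sorted[9] = qpqrqppqp$rppr
  sorted[10] = qrqppqp$rpprqp
  sorted[11] = rpprqpqrqppqp$
  sorted[12] = rqppqp$rpprqpq
  sorted[13] = rqpqrqppqp$rpp
sorted[13] = rqpqrqppqp$rpp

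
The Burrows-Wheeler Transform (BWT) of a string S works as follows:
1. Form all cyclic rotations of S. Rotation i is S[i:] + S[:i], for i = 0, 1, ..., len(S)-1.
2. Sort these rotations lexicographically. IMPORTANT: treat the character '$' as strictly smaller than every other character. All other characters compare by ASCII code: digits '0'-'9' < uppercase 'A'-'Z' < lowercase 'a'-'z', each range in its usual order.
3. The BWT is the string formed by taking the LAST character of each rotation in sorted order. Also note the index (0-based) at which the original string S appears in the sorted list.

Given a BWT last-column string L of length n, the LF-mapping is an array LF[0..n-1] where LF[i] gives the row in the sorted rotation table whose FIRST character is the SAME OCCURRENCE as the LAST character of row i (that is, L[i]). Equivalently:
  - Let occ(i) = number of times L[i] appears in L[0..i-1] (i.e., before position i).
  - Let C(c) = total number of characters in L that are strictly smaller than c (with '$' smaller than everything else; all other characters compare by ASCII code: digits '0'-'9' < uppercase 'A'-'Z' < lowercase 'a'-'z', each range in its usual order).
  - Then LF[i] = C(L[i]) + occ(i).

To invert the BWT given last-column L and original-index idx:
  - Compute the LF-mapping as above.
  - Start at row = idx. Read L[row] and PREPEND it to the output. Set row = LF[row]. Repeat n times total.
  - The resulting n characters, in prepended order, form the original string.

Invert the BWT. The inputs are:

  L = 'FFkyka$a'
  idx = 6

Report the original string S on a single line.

Answer: kayakFF$

Derivation:
LF mapping: 1 2 5 7 6 3 0 4
Walk LF starting at row 6, prepending L[row]:
  step 1: row=6, L[6]='$', prepend. Next row=LF[6]=0
  step 2: row=0, L[0]='F', prepend. Next row=LF[0]=1
  step 3: row=1, L[1]='F', prepend. Next row=LF[1]=2
  step 4: row=2, L[2]='k', prepend. Next row=LF[2]=5
  step 5: row=5, L[5]='a', prepend. Next row=LF[5]=3
  step 6: row=3, L[3]='y', prepend. Next row=LF[3]=7
  step 7: row=7, L[7]='a', prepend. Next row=LF[7]=4
  step 8: row=4, L[4]='k', prepend. Next row=LF[4]=6
Reversed output: kayakFF$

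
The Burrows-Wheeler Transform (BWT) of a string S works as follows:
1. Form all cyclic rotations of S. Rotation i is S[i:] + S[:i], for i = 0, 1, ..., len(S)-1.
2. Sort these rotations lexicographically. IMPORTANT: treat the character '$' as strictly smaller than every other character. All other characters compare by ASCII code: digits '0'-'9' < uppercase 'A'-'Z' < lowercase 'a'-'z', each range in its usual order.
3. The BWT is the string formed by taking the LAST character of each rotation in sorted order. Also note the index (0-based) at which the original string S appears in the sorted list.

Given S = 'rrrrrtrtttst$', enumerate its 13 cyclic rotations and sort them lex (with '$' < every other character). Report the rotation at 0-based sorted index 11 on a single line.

All 13 rotations (rotation i = S[i:]+S[:i]):
  rot[0] = rrrrrtrtttst$
  rot[1] = rrrrtrtttst$r
  rot[2] = rrrtrtttst$rr
  rot[3] = rrtrtttst$rrr
  rot[4] = rtrtttst$rrrr
  rot[5] = trtttst$rrrrr
  rot[6] = rtttst$rrrrrt
  rot[7] = tttst$rrrrrtr
  rot[8] = ttst$rrrrrtrt
  rot[9] = tst$rrrrrtrtt
  rot[10] = st$rrrrrtrttt
  rot[11] = t$rrrrrtrttts
  rot[12] = $rrrrrtrtttst
Sorted (with $ < everything):
  sorted[0] = $rrrrrtrtttst
  sorted[1] = rrrrrtrtttst$
  sorted[2] = rrrrtrtttst$r
  sorted[3] = rrrtrtttst$rr
  sorted[4] = rrtrtttst$rrr
  sorted[5] = rtrtttst$rrrr
  sorted[6] = rtttst$rrrrrt
  sorted[7] = st$rrrrrtrttt
  sorted[8] = t$rrrrrtrttts
  sorted[9] = trtttst$rrrrr
  sorted[10] = tst$rrrrrtrtt
  sorted[11] = ttst$rrrrrtrt
  sorted[12] = tttst$rrrrrtr
sorted[11] = ttst$rrrrrtrt

Answer: ttst$rrrrrtrt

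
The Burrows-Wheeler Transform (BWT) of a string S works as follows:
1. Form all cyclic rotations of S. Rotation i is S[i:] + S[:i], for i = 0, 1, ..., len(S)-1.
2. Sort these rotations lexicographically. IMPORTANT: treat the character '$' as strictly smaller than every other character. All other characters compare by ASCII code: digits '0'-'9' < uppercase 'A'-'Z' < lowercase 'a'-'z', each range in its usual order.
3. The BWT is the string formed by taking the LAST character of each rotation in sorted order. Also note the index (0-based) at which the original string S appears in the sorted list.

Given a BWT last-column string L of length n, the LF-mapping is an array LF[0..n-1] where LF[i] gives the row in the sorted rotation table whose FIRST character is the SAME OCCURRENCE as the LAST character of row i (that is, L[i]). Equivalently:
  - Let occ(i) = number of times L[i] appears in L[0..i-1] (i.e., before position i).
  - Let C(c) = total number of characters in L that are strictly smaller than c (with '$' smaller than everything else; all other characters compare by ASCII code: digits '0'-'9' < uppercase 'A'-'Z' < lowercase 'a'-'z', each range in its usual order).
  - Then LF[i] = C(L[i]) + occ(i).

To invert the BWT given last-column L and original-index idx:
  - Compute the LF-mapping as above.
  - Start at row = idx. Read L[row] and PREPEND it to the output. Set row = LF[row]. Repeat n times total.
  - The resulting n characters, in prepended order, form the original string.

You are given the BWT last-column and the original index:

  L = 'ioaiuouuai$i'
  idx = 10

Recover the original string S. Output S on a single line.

Answer: uiuoaaoiuii$

Derivation:
LF mapping: 3 7 1 4 9 8 10 11 2 5 0 6
Walk LF starting at row 10, prepending L[row]:
  step 1: row=10, L[10]='$', prepend. Next row=LF[10]=0
  step 2: row=0, L[0]='i', prepend. Next row=LF[0]=3
  step 3: row=3, L[3]='i', prepend. Next row=LF[3]=4
  step 4: row=4, L[4]='u', prepend. Next row=LF[4]=9
  step 5: row=9, L[9]='i', prepend. Next row=LF[9]=5
  step 6: row=5, L[5]='o', prepend. Next row=LF[5]=8
  step 7: row=8, L[8]='a', prepend. Next row=LF[8]=2
  step 8: row=2, L[2]='a', prepend. Next row=LF[2]=1
  step 9: row=1, L[1]='o', prepend. Next row=LF[1]=7
  step 10: row=7, L[7]='u', prepend. Next row=LF[7]=11
  step 11: row=11, L[11]='i', prepend. Next row=LF[11]=6
  step 12: row=6, L[6]='u', prepend. Next row=LF[6]=10
Reversed output: uiuoaaoiuii$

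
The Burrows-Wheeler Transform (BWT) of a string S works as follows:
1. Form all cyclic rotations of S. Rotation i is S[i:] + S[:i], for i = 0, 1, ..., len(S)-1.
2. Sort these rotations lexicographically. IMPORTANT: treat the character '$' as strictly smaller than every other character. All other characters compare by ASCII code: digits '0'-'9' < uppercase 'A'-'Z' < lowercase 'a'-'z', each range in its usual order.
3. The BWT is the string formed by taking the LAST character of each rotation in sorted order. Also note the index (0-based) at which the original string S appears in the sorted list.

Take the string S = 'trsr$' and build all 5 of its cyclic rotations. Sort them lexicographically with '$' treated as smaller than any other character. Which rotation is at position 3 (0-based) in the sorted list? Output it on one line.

All 5 rotations (rotation i = S[i:]+S[:i]):
  rot[0] = trsr$
  rot[1] = rsr$t
  rot[2] = sr$tr
  rot[3] = r$trs
  rot[4] = $trsr
Sorted (with $ < everything):
  sorted[0] = $trsr
  sorted[1] = r$trs
  sorted[2] = rsr$t
  sorted[3] = sr$tr
  sorted[4] = trsr$
sorted[3] = sr$tr

Answer: sr$tr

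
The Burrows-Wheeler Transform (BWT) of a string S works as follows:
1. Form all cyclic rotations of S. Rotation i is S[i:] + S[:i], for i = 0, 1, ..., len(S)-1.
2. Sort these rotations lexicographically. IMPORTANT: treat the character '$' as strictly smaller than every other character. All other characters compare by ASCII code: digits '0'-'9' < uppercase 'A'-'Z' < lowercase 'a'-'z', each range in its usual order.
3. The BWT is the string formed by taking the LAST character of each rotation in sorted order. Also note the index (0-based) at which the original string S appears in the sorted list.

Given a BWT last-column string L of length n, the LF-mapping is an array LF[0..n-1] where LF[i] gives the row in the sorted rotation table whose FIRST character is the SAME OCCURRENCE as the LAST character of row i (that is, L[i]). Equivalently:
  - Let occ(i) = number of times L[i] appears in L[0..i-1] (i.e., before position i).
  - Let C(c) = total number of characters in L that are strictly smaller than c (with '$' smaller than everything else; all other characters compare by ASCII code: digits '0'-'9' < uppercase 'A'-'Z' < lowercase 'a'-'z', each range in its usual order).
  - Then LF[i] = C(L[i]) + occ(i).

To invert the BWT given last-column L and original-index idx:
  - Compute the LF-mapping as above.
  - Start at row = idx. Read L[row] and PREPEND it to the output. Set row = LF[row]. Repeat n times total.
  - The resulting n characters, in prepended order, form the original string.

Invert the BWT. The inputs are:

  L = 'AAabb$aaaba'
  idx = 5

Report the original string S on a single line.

Answer: aabbaabaAA$

Derivation:
LF mapping: 1 2 3 8 9 0 4 5 6 10 7
Walk LF starting at row 5, prepending L[row]:
  step 1: row=5, L[5]='$', prepend. Next row=LF[5]=0
  step 2: row=0, L[0]='A', prepend. Next row=LF[0]=1
  step 3: row=1, L[1]='A', prepend. Next row=LF[1]=2
  step 4: row=2, L[2]='a', prepend. Next row=LF[2]=3
  step 5: row=3, L[3]='b', prepend. Next row=LF[3]=8
  step 6: row=8, L[8]='a', prepend. Next row=LF[8]=6
  step 7: row=6, L[6]='a', prepend. Next row=LF[6]=4
  step 8: row=4, L[4]='b', prepend. Next row=LF[4]=9
  step 9: row=9, L[9]='b', prepend. Next row=LF[9]=10
  step 10: row=10, L[10]='a', prepend. Next row=LF[10]=7
  step 11: row=7, L[7]='a', prepend. Next row=LF[7]=5
Reversed output: aabbaabaAA$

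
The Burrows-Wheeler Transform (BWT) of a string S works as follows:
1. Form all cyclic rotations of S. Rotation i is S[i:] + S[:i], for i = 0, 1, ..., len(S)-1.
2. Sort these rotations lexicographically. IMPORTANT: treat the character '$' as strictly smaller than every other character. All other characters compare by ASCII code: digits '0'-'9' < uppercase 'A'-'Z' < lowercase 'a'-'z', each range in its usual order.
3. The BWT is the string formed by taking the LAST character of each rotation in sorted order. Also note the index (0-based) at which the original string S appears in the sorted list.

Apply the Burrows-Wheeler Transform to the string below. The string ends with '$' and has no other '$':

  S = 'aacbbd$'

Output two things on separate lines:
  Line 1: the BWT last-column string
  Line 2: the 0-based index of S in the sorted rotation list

All 7 rotations (rotation i = S[i:]+S[:i]):
  rot[0] = aacbbd$
  rot[1] = acbbd$a
  rot[2] = cbbd$aa
  rot[3] = bbd$aac
  rot[4] = bd$aacb
  rot[5] = d$aacbb
  rot[6] = $aacbbd
Sorted (with $ < everything):
  sorted[0] = $aacbbd  (last char: 'd')
  sorted[1] = aacbbd$  (last char: '$')
  sorted[2] = acbbd$a  (last char: 'a')
  sorted[3] = bbd$aac  (last char: 'c')
  sorted[4] = bd$aacb  (last char: 'b')
  sorted[5] = cbbd$aa  (last char: 'a')
  sorted[6] = d$aacbb  (last char: 'b')
Last column: d$acbab
Original string S is at sorted index 1

Answer: d$acbab
1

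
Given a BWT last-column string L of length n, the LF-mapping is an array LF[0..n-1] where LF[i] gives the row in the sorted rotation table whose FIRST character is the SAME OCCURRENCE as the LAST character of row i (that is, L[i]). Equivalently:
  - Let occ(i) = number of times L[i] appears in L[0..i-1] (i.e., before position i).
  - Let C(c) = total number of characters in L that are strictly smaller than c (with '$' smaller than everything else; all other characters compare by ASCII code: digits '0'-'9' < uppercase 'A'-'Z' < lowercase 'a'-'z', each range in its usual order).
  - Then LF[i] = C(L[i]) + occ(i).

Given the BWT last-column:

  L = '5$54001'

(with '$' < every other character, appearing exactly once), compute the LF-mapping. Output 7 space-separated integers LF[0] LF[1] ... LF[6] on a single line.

Answer: 5 0 6 4 1 2 3

Derivation:
Char counts: '$':1, '0':2, '1':1, '4':1, '5':2
C (first-col start): C('$')=0, C('0')=1, C('1')=3, C('4')=4, C('5')=5
L[0]='5': occ=0, LF[0]=C('5')+0=5+0=5
L[1]='$': occ=0, LF[1]=C('$')+0=0+0=0
L[2]='5': occ=1, LF[2]=C('5')+1=5+1=6
L[3]='4': occ=0, LF[3]=C('4')+0=4+0=4
L[4]='0': occ=0, LF[4]=C('0')+0=1+0=1
L[5]='0': occ=1, LF[5]=C('0')+1=1+1=2
L[6]='1': occ=0, LF[6]=C('1')+0=3+0=3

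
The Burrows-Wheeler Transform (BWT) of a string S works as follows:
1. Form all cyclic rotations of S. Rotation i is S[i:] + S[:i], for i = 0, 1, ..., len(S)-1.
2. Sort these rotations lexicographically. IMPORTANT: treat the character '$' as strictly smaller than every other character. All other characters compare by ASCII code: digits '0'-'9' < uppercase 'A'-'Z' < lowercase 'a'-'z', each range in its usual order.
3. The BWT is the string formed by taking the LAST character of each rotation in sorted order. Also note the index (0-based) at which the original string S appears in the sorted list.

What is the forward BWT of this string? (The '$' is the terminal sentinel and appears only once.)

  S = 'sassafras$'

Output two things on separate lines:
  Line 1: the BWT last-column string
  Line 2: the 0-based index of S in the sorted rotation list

Answer: ssrsafas$a
8

Derivation:
All 10 rotations (rotation i = S[i:]+S[:i]):
  rot[0] = sassafras$
  rot[1] = assafras$s
  rot[2] = ssafras$sa
  rot[3] = safras$sas
  rot[4] = afras$sass
  rot[5] = fras$sassa
  rot[6] = ras$sassaf
  rot[7] = as$sassafr
  rot[8] = s$sassafra
  rot[9] = $sassafras
Sorted (with $ < everything):
  sorted[0] = $sassafras  (last char: 's')
  sorted[1] = afras$sass  (last char: 's')
  sorted[2] = as$sassafr  (last char: 'r')
  sorted[3] = assafras$s  (last char: 's')
  sorted[4] = fras$sassa  (last char: 'a')
  sorted[5] = ras$sassaf  (last char: 'f')
  sorted[6] = s$sassafra  (last char: 'a')
  sorted[7] = safras$sas  (last char: 's')
  sorted[8] = sassafras$  (last char: '$')
  sorted[9] = ssafras$sa  (last char: 'a')
Last column: ssrsafas$a
Original string S is at sorted index 8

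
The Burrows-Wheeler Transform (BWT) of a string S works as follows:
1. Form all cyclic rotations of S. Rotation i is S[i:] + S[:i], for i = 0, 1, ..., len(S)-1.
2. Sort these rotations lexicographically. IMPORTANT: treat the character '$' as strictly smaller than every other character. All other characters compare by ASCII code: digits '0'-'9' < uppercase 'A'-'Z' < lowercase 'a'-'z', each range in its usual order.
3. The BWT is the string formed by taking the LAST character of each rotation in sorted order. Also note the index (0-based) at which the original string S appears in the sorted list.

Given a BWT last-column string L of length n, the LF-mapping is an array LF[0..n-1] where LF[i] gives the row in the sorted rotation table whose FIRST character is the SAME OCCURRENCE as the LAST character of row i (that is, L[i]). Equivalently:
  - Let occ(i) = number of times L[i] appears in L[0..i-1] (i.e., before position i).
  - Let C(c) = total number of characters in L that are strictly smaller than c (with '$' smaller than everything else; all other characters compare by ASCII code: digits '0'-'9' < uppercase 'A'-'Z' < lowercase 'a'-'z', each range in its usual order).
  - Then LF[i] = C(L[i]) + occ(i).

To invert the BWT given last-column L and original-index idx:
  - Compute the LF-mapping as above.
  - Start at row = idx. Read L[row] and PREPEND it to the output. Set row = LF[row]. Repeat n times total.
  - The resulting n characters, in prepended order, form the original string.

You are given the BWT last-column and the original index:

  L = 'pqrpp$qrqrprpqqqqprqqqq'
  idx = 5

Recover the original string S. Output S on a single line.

Answer: pqqrqqpqrrpppqqqrqqrqp$

Derivation:
LF mapping: 1 7 18 2 3 0 8 19 9 20 4 21 5 10 11 12 13 6 22 14 15 16 17
Walk LF starting at row 5, prepending L[row]:
  step 1: row=5, L[5]='$', prepend. Next row=LF[5]=0
  step 2: row=0, L[0]='p', prepend. Next row=LF[0]=1
  step 3: row=1, L[1]='q', prepend. Next row=LF[1]=7
  step 4: row=7, L[7]='r', prepend. Next row=LF[7]=19
  step 5: row=19, L[19]='q', prepend. Next row=LF[19]=14
  step 6: row=14, L[14]='q', prepend. Next row=LF[14]=11
  step 7: row=11, L[11]='r', prepend. Next row=LF[11]=21
  step 8: row=21, L[21]='q', prepend. Next row=LF[21]=16
  step 9: row=16, L[16]='q', prepend. Next row=LF[16]=13
  step 10: row=13, L[13]='q', prepend. Next row=LF[13]=10
  step 11: row=10, L[10]='p', prepend. Next row=LF[10]=4
  step 12: row=4, L[4]='p', prepend. Next row=LF[4]=3
  step 13: row=3, L[3]='p', prepend. Next row=LF[3]=2
  step 14: row=2, L[2]='r', prepend. Next row=LF[2]=18
  step 15: row=18, L[18]='r', prepend. Next row=LF[18]=22
  step 16: row=22, L[22]='q', prepend. Next row=LF[22]=17
  step 17: row=17, L[17]='p', prepend. Next row=LF[17]=6
  step 18: row=6, L[6]='q', prepend. Next row=LF[6]=8
  step 19: row=8, L[8]='q', prepend. Next row=LF[8]=9
  step 20: row=9, L[9]='r', prepend. Next row=LF[9]=20
  step 21: row=20, L[20]='q', prepend. Next row=LF[20]=15
  step 22: row=15, L[15]='q', prepend. Next row=LF[15]=12
  step 23: row=12, L[12]='p', prepend. Next row=LF[12]=5
Reversed output: pqqrqqpqrrpppqqqrqqrqp$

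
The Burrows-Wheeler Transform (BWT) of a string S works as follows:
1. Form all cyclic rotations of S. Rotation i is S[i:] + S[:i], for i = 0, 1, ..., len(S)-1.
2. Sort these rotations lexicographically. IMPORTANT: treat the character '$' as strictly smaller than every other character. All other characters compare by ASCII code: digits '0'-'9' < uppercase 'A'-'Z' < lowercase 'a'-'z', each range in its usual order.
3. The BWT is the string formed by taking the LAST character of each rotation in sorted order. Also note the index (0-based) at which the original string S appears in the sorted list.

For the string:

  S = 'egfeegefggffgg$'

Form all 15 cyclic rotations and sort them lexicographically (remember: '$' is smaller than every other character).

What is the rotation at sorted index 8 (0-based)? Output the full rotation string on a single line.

Answer: fggffgg$egfeege

Derivation:
All 15 rotations (rotation i = S[i:]+S[:i]):
  rot[0] = egfeegefggffgg$
  rot[1] = gfeegefggffgg$e
  rot[2] = feegefggffgg$eg
  rot[3] = eegefggffgg$egf
  rot[4] = egefggffgg$egfe
  rot[5] = gefggffgg$egfee
  rot[6] = efggffgg$egfeeg
  rot[7] = fggffgg$egfeege
  rot[8] = ggffgg$egfeegef
  rot[9] = gffgg$egfeegefg
  rot[10] = ffgg$egfeegefgg
  rot[11] = fgg$egfeegefggf
  rot[12] = gg$egfeegefggff
  rot[13] = g$egfeegefggffg
  rot[14] = $egfeegefggffgg
Sorted (with $ < everything):
  sorted[0] = $egfeegefggffgg
  sorted[1] = eegefggffgg$egf
  sorted[2] = efggffgg$egfeeg
  sorted[3] = egefggffgg$egfe
  sorted[4] = egfeegefggffgg$
  sorted[5] = feegefggffgg$eg
  sorted[6] = ffgg$egfeegefgg
  sorted[7] = fgg$egfeegefggf
  sorted[8] = fggffgg$egfeege
  sorted[9] = g$egfeegefggffg
  sorted[10] = gefggffgg$egfee
  sorted[11] = gfeegefggffgg$e
  sorted[12] = gffgg$egfeegefg
  sorted[13] = gg$egfeegefggff
  sorted[14] = ggffgg$egfeegef
sorted[8] = fggffgg$egfeege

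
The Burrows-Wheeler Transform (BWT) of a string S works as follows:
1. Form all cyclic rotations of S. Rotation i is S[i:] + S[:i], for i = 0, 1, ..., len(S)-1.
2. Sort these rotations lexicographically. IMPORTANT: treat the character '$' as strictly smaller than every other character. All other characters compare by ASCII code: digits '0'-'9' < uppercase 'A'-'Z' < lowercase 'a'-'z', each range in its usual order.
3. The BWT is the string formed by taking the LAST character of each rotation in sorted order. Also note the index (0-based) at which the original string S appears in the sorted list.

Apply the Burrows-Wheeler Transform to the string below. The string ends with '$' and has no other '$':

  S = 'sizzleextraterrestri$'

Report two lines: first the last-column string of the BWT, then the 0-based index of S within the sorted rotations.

All 21 rotations (rotation i = S[i:]+S[:i]):
  rot[0] = sizzleextraterrestri$
  rot[1] = izzleextraterrestri$s
  rot[2] = zzleextraterrestri$si
  rot[3] = zleextraterrestri$siz
  rot[4] = leextraterrestri$sizz
  rot[5] = eextraterrestri$sizzl
  rot[6] = extraterrestri$sizzle
  rot[7] = xtraterrestri$sizzlee
  rot[8] = traterrestri$sizzleex
  rot[9] = raterrestri$sizzleext
  rot[10] = aterrestri$sizzleextr
  rot[11] = terrestri$sizzleextra
  rot[12] = errestri$sizzleextrat
  rot[13] = rrestri$sizzleextrate
  rot[14] = restri$sizzleextrater
  rot[15] = estri$sizzleextraterr
  rot[16] = stri$sizzleextraterre
  rot[17] = tri$sizzleextraterres
  rot[18] = ri$sizzleextraterrest
  rot[19] = i$sizzleextraterrestr
  rot[20] = $sizzleextraterrestri
Sorted (with $ < everything):
  sorted[0] = $sizzleextraterrestri  (last char: 'i')
  sorted[1] = aterrestri$sizzleextr  (last char: 'r')
  sorted[2] = eextraterrestri$sizzl  (last char: 'l')
  sorted[3] = errestri$sizzleextrat  (last char: 't')
  sorted[4] = estri$sizzleextraterr  (last char: 'r')
  sorted[5] = extraterrestri$sizzle  (last char: 'e')
  sorted[6] = i$sizzleextraterrestr  (last char: 'r')
  sorted[7] = izzleextraterrestri$s  (last char: 's')
  sorted[8] = leextraterrestri$sizz  (last char: 'z')
  sorted[9] = raterrestri$sizzleext  (last char: 't')
  sorted[10] = restri$sizzleextrater  (last char: 'r')
  sorted[11] = ri$sizzleextraterrest  (last char: 't')
  sorted[12] = rrestri$sizzleextrate  (last char: 'e')
  sorted[13] = sizzleextraterrestri$  (last char: '$')
  sorted[14] = stri$sizzleextraterre  (last char: 'e')
  sorted[15] = terrestri$sizzleextra  (last char: 'a')
  sorted[16] = traterrestri$sizzleex  (last char: 'x')
  sorted[17] = tri$sizzleextraterres  (last char: 's')
  sorted[18] = xtraterrestri$sizzlee  (last char: 'e')
  sorted[19] = zleextraterrestri$siz  (last char: 'z')
  sorted[20] = zzleextraterrestri$si  (last char: 'i')
Last column: irltrersztrte$eaxsezi
Original string S is at sorted index 13

Answer: irltrersztrte$eaxsezi
13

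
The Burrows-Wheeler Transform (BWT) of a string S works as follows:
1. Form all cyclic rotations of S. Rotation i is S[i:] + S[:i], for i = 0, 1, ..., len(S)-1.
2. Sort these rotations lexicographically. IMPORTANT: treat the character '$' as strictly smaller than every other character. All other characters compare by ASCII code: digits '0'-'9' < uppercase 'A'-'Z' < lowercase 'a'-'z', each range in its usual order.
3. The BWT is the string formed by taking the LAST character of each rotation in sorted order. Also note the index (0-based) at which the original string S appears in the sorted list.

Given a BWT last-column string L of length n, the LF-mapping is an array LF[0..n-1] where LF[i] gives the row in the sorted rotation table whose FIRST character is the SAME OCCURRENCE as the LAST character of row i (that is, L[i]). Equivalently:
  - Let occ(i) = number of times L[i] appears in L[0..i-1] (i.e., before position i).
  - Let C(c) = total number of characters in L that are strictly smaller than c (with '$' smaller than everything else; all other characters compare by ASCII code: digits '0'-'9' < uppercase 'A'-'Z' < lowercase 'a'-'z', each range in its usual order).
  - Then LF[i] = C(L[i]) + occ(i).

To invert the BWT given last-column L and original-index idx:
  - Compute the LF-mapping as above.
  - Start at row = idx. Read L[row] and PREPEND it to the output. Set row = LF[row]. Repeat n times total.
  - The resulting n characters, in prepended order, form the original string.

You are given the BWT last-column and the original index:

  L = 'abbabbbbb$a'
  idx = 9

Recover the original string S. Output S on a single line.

LF mapping: 1 4 5 2 6 7 8 9 10 0 3
Walk LF starting at row 9, prepending L[row]:
  step 1: row=9, L[9]='$', prepend. Next row=LF[9]=0
  step 2: row=0, L[0]='a', prepend. Next row=LF[0]=1
  step 3: row=1, L[1]='b', prepend. Next row=LF[1]=4
  step 4: row=4, L[4]='b', prepend. Next row=LF[4]=6
  step 5: row=6, L[6]='b', prepend. Next row=LF[6]=8
  step 6: row=8, L[8]='b', prepend. Next row=LF[8]=10
  step 7: row=10, L[10]='a', prepend. Next row=LF[10]=3
  step 8: row=3, L[3]='a', prepend. Next row=LF[3]=2
  step 9: row=2, L[2]='b', prepend. Next row=LF[2]=5
  step 10: row=5, L[5]='b', prepend. Next row=LF[5]=7
  step 11: row=7, L[7]='b', prepend. Next row=LF[7]=9
Reversed output: bbbaabbbba$

Answer: bbbaabbbba$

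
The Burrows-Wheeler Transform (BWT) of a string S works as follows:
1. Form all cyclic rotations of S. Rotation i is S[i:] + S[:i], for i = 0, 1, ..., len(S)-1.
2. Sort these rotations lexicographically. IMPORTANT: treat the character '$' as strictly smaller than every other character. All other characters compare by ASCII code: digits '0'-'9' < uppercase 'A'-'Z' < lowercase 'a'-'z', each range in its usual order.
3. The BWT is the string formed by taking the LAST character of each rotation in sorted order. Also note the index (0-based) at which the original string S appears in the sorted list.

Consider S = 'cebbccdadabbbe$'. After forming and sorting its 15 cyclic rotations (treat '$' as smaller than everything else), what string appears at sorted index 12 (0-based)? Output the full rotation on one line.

Answer: dadabbbe$cebbcc

Derivation:
All 15 rotations (rotation i = S[i:]+S[:i]):
  rot[0] = cebbccdadabbbe$
  rot[1] = ebbccdadabbbe$c
  rot[2] = bbccdadabbbe$ce
  rot[3] = bccdadabbbe$ceb
  rot[4] = ccdadabbbe$cebb
  rot[5] = cdadabbbe$cebbc
  rot[6] = dadabbbe$cebbcc
  rot[7] = adabbbe$cebbccd
  rot[8] = dabbbe$cebbccda
  rot[9] = abbbe$cebbccdad
  rot[10] = bbbe$cebbccdada
  rot[11] = bbe$cebbccdadab
  rot[12] = be$cebbccdadabb
  rot[13] = e$cebbccdadabbb
  rot[14] = $cebbccdadabbbe
Sorted (with $ < everything):
  sorted[0] = $cebbccdadabbbe
  sorted[1] = abbbe$cebbccdad
  sorted[2] = adabbbe$cebbccd
  sorted[3] = bbbe$cebbccdada
  sorted[4] = bbccdadabbbe$ce
  sorted[5] = bbe$cebbccdadab
  sorted[6] = bccdadabbbe$ceb
  sorted[7] = be$cebbccdadabb
  sorted[8] = ccdadabbbe$cebb
  sorted[9] = cdadabbbe$cebbc
  sorted[10] = cebbccdadabbbe$
  sorted[11] = dabbbe$cebbccda
  sorted[12] = dadabbbe$cebbcc
  sorted[13] = e$cebbccdadabbb
  sorted[14] = ebbccdadabbbe$c
sorted[12] = dadabbbe$cebbcc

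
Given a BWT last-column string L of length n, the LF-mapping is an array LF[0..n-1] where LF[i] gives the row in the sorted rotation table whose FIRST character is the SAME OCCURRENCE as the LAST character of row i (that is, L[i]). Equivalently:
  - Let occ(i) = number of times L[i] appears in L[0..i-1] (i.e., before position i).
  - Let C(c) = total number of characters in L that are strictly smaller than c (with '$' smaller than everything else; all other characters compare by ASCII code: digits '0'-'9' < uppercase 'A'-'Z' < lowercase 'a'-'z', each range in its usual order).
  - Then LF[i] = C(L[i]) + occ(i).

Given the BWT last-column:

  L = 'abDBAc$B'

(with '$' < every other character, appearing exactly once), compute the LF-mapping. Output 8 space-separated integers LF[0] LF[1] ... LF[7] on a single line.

Answer: 5 6 4 2 1 7 0 3

Derivation:
Char counts: '$':1, 'A':1, 'B':2, 'D':1, 'a':1, 'b':1, 'c':1
C (first-col start): C('$')=0, C('A')=1, C('B')=2, C('D')=4, C('a')=5, C('b')=6, C('c')=7
L[0]='a': occ=0, LF[0]=C('a')+0=5+0=5
L[1]='b': occ=0, LF[1]=C('b')+0=6+0=6
L[2]='D': occ=0, LF[2]=C('D')+0=4+0=4
L[3]='B': occ=0, LF[3]=C('B')+0=2+0=2
L[4]='A': occ=0, LF[4]=C('A')+0=1+0=1
L[5]='c': occ=0, LF[5]=C('c')+0=7+0=7
L[6]='$': occ=0, LF[6]=C('$')+0=0+0=0
L[7]='B': occ=1, LF[7]=C('B')+1=2+1=3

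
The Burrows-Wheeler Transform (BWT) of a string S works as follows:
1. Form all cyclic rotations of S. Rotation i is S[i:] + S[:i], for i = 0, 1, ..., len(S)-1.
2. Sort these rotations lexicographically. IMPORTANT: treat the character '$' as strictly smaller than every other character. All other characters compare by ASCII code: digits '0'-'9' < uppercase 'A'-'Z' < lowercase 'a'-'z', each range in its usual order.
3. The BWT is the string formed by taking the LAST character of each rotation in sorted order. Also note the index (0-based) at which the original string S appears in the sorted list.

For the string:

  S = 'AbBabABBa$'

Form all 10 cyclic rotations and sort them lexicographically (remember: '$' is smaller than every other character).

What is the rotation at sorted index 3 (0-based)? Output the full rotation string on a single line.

Answer: BBa$AbBabA

Derivation:
All 10 rotations (rotation i = S[i:]+S[:i]):
  rot[0] = AbBabABBa$
  rot[1] = bBabABBa$A
  rot[2] = BabABBa$Ab
  rot[3] = abABBa$AbB
  rot[4] = bABBa$AbBa
  rot[5] = ABBa$AbBab
  rot[6] = BBa$AbBabA
  rot[7] = Ba$AbBabAB
  rot[8] = a$AbBabABB
  rot[9] = $AbBabABBa
Sorted (with $ < everything):
  sorted[0] = $AbBabABBa
  sorted[1] = ABBa$AbBab
  sorted[2] = AbBabABBa$
  sorted[3] = BBa$AbBabA
  sorted[4] = Ba$AbBabAB
  sorted[5] = BabABBa$Ab
  sorted[6] = a$AbBabABB
  sorted[7] = abABBa$AbB
  sorted[8] = bABBa$AbBa
  sorted[9] = bBabABBa$A
sorted[3] = BBa$AbBabA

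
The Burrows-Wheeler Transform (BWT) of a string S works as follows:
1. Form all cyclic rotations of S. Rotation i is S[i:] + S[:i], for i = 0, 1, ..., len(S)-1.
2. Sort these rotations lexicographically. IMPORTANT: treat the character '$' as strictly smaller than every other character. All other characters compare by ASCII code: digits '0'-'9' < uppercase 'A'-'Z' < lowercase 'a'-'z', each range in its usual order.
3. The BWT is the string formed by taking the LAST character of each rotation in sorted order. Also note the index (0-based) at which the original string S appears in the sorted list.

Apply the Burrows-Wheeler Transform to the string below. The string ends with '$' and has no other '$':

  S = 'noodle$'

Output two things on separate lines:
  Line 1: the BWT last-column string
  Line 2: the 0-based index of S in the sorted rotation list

All 7 rotations (rotation i = S[i:]+S[:i]):
  rot[0] = noodle$
  rot[1] = oodle$n
  rot[2] = odle$no
  rot[3] = dle$noo
  rot[4] = le$nood
  rot[5] = e$noodl
  rot[6] = $noodle
Sorted (with $ < everything):
  sorted[0] = $noodle  (last char: 'e')
  sorted[1] = dle$noo  (last char: 'o')
  sorted[2] = e$noodl  (last char: 'l')
  sorted[3] = le$nood  (last char: 'd')
  sorted[4] = noodle$  (last char: '$')
  sorted[5] = odle$no  (last char: 'o')
  sorted[6] = oodle$n  (last char: 'n')
Last column: eold$on
Original string S is at sorted index 4

Answer: eold$on
4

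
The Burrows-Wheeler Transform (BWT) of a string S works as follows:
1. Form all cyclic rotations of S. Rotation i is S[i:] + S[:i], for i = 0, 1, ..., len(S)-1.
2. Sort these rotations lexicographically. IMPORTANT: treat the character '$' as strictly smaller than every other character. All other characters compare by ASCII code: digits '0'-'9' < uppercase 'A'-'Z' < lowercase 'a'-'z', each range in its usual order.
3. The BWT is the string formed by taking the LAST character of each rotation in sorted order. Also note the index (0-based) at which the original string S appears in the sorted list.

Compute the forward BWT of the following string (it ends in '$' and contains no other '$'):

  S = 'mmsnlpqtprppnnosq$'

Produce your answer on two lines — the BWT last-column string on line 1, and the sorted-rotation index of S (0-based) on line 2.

Answer: qn$mspnnprltsppmoq
2

Derivation:
All 18 rotations (rotation i = S[i:]+S[:i]):
  rot[0] = mmsnlpqtprppnnosq$
  rot[1] = msnlpqtprppnnosq$m
  rot[2] = snlpqtprppnnosq$mm
  rot[3] = nlpqtprppnnosq$mms
  rot[4] = lpqtprppnnosq$mmsn
  rot[5] = pqtprppnnosq$mmsnl
  rot[6] = qtprppnnosq$mmsnlp
  rot[7] = tprppnnosq$mmsnlpq
  rot[8] = prppnnosq$mmsnlpqt
  rot[9] = rppnnosq$mmsnlpqtp
  rot[10] = ppnnosq$mmsnlpqtpr
  rot[11] = pnnosq$mmsnlpqtprp
  rot[12] = nnosq$mmsnlpqtprpp
  rot[13] = nosq$mmsnlpqtprppn
  rot[14] = osq$mmsnlpqtprppnn
  rot[15] = sq$mmsnlpqtprppnno
  rot[16] = q$mmsnlpqtprppnnos
  rot[17] = $mmsnlpqtprppnnosq
Sorted (with $ < everything):
  sorted[0] = $mmsnlpqtprppnnosq  (last char: 'q')
  sorted[1] = lpqtprppnnosq$mmsn  (last char: 'n')
  sorted[2] = mmsnlpqtprppnnosq$  (last char: '$')
  sorted[3] = msnlpqtprppnnosq$m  (last char: 'm')
  sorted[4] = nlpqtprppnnosq$mms  (last char: 's')
  sorted[5] = nnosq$mmsnlpqtprpp  (last char: 'p')
  sorted[6] = nosq$mmsnlpqtprppn  (last char: 'n')
  sorted[7] = osq$mmsnlpqtprppnn  (last char: 'n')
  sorted[8] = pnnosq$mmsnlpqtprp  (last char: 'p')
  sorted[9] = ppnnosq$mmsnlpqtpr  (last char: 'r')
  sorted[10] = pqtprppnnosq$mmsnl  (last char: 'l')
  sorted[11] = prppnnosq$mmsnlpqt  (last char: 't')
  sorted[12] = q$mmsnlpqtprppnnos  (last char: 's')
  sorted[13] = qtprppnnosq$mmsnlp  (last char: 'p')
  sorted[14] = rppnnosq$mmsnlpqtp  (last char: 'p')
  sorted[15] = snlpqtprppnnosq$mm  (last char: 'm')
  sorted[16] = sq$mmsnlpqtprppnno  (last char: 'o')
  sorted[17] = tprppnnosq$mmsnlpq  (last char: 'q')
Last column: qn$mspnnprltsppmoq
Original string S is at sorted index 2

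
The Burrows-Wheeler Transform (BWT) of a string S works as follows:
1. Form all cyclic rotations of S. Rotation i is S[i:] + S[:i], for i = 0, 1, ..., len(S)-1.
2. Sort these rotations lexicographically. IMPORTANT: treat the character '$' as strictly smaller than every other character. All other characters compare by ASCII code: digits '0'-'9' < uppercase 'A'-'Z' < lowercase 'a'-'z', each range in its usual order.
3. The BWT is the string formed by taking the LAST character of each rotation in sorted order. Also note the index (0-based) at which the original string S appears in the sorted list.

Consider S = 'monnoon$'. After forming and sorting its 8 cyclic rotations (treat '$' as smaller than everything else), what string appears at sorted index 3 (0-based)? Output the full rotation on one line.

All 8 rotations (rotation i = S[i:]+S[:i]):
  rot[0] = monnoon$
  rot[1] = onnoon$m
  rot[2] = nnoon$mo
  rot[3] = noon$mon
  rot[4] = oon$monn
  rot[5] = on$monno
  rot[6] = n$monnoo
  rot[7] = $monnoon
Sorted (with $ < everything):
  sorted[0] = $monnoon
  sorted[1] = monnoon$
  sorted[2] = n$monnoo
  sorted[3] = nnoon$mo
  sorted[4] = noon$mon
  sorted[5] = on$monno
  sorted[6] = onnoon$m
  sorted[7] = oon$monn
sorted[3] = nnoon$mo

Answer: nnoon$mo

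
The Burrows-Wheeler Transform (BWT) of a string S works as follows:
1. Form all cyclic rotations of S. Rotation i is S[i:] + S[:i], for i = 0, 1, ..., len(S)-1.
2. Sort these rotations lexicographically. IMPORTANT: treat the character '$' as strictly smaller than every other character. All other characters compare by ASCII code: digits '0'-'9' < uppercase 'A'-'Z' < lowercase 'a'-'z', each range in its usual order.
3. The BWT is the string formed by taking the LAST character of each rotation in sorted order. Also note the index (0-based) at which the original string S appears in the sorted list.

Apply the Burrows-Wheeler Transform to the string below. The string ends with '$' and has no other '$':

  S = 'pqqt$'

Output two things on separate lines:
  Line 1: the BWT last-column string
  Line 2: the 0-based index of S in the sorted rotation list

All 5 rotations (rotation i = S[i:]+S[:i]):
  rot[0] = pqqt$
  rot[1] = qqt$p
  rot[2] = qt$pq
  rot[3] = t$pqq
  rot[4] = $pqqt
Sorted (with $ < everything):
  sorted[0] = $pqqt  (last char: 't')
  sorted[1] = pqqt$  (last char: '$')
  sorted[2] = qqt$p  (last char: 'p')
  sorted[3] = qt$pq  (last char: 'q')
  sorted[4] = t$pqq  (last char: 'q')
Last column: t$pqq
Original string S is at sorted index 1

Answer: t$pqq
1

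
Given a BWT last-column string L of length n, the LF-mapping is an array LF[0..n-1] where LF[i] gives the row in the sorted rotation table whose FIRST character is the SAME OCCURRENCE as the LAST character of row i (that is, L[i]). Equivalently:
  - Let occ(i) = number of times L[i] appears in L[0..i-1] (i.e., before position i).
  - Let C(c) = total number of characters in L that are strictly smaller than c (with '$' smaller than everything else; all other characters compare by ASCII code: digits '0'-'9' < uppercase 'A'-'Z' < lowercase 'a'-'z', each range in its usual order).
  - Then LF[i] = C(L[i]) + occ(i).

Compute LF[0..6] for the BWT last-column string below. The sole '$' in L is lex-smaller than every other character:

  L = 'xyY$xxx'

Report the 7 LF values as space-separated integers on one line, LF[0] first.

Char counts: '$':1, 'Y':1, 'x':4, 'y':1
C (first-col start): C('$')=0, C('Y')=1, C('x')=2, C('y')=6
L[0]='x': occ=0, LF[0]=C('x')+0=2+0=2
L[1]='y': occ=0, LF[1]=C('y')+0=6+0=6
L[2]='Y': occ=0, LF[2]=C('Y')+0=1+0=1
L[3]='$': occ=0, LF[3]=C('$')+0=0+0=0
L[4]='x': occ=1, LF[4]=C('x')+1=2+1=3
L[5]='x': occ=2, LF[5]=C('x')+2=2+2=4
L[6]='x': occ=3, LF[6]=C('x')+3=2+3=5

Answer: 2 6 1 0 3 4 5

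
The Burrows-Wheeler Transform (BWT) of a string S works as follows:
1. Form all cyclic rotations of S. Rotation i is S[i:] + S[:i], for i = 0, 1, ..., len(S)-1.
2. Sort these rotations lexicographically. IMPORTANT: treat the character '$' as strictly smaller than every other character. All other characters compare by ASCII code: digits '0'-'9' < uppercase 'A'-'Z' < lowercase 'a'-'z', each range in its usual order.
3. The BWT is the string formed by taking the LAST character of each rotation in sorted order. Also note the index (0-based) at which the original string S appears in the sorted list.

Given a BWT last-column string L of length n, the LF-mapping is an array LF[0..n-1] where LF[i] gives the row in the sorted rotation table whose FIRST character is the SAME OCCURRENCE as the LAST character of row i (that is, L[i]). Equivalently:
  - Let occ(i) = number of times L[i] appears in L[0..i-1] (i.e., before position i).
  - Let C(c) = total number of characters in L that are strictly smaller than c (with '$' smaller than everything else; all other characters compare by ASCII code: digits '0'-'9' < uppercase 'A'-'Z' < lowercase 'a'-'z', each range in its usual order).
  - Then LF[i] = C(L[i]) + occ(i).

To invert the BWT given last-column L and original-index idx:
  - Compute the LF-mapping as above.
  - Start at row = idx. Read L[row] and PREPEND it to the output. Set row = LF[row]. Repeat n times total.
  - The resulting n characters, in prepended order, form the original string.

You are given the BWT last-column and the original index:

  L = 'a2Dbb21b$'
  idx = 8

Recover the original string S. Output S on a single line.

Answer: bbD21b2a$

Derivation:
LF mapping: 5 2 4 6 7 3 1 8 0
Walk LF starting at row 8, prepending L[row]:
  step 1: row=8, L[8]='$', prepend. Next row=LF[8]=0
  step 2: row=0, L[0]='a', prepend. Next row=LF[0]=5
  step 3: row=5, L[5]='2', prepend. Next row=LF[5]=3
  step 4: row=3, L[3]='b', prepend. Next row=LF[3]=6
  step 5: row=6, L[6]='1', prepend. Next row=LF[6]=1
  step 6: row=1, L[1]='2', prepend. Next row=LF[1]=2
  step 7: row=2, L[2]='D', prepend. Next row=LF[2]=4
  step 8: row=4, L[4]='b', prepend. Next row=LF[4]=7
  step 9: row=7, L[7]='b', prepend. Next row=LF[7]=8
Reversed output: bbD21b2a$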